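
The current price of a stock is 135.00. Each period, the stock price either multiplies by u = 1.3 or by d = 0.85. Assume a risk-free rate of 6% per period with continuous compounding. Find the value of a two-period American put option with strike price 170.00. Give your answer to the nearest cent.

35.00

Risk-neutral probability p = (e^0.06 − 0.85)/(1.3 − 0.85) = 0.2118/0.4500 = 0.4707
Terminal stock prices: S_uu = 228.2, S_ud = 149.2, S_dd = 97.54
Terminal payoffs (K − S): max(-58.15, 0) = 0, max(20.83, 0) = 20.83, max(72.46, 0) = 72.46
Node u (S = 175.5): continuation = e^(−0.06)·[0.4707·0.0000 + 0.5293·20.8250] = 10.3798; exercise value = 0.0000 ≤ continuation, so V_u = 10.3798
Node d (S = 114.8): continuation = e^(−0.06)·[0.4707·20.8250 + 0.5293·72.4625] = 45.3500; exercise value = 55.2500 > continuation, so V_d = 55.2500 (exercise)
Node 0 (S = 135): continuation = e^(−0.06)·[0.4707·10.3798 + 0.5293·55.2500] = 32.1400; exercise value = 35.0000 > continuation, so V_0 = 35.0000 (exercise)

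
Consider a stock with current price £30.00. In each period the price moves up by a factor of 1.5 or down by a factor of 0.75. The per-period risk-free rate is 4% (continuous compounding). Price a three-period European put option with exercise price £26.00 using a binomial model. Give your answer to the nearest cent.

Risk-neutral probability p = (e^0.04 − 0.75)/(1.5 − 0.75) = 0.2908/0.7500 = 0.3877
Terminal stock prices: S_uuu = 101.2, S_uud = 50.62, S_udd = 25.31, S_ddd = 12.66
Terminal payoffs (K − S): max(-75.25, 0) = 0, max(-24.62, 0) = 0, max(0.6875, 0) = 0.6875, max(13.34, 0) = 13.34
Node uu (S = 67.5): V_uu = e^(−0.04)·[0.3877·0.0000 + 0.6123·0.0000] = 0.0000
Node ud (S = 33.75): V_ud = e^(−0.04)·[0.3877·0.0000 + 0.6123·0.6875] = 0.4044
Node dd (S = 16.88): V_dd = e^(−0.04)·[0.3877·0.6875 + 0.6123·13.3438] = 8.1055
Node u (S = 45): V_u = e^(−0.04)·[0.3877·0.0000 + 0.6123·0.4044] = 0.2379
Node d (S = 22.5): V_d = e^(−0.04)·[0.3877·0.4044 + 0.6123·8.1055] = 4.9187
Node 0 (S = 30): V_0 = e^(−0.04)·[0.3877·0.2379 + 0.6123·4.9187] = 2.9820

£2.98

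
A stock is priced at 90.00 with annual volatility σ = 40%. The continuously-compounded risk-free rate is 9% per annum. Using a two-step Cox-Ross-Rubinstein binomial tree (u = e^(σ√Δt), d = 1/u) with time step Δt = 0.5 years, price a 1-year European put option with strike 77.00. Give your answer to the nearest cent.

CRR parameters: u = e^(σ√Δt) = e^(0.4·√0.5) = 1.3269, d = 1/u = 0.7536
Per-period rate: rΔt = 0.09·0.5 = 0.045, so R = e^0.045 = 1.0460
Risk-neutral probability p = (e^0.045 − 0.7536)/(1.3269 − 0.7536) = 0.2924/0.5733 = 0.5100
Terminal stock prices: S_uu = 158.5, S_ud = 90, S_dd = 51.12
Terminal payoffs (K − S): max(-81.46, 0) = 0, max(-13, 0) = 0, max(25.88, 0) = 25.88
Node u (S = 119.4): V_u = e^(−0.045)·[0.5100·0.0000 + 0.4900·0.0000] = 0.0000
Node d (S = 67.83): V_d = e^(−0.045)·[0.5100·0.0000 + 0.4900·25.8826] = 12.1232
Node 0 (S = 90): V_0 = e^(−0.045)·[0.5100·0.0000 + 0.4900·12.1232] = 5.6784

5.68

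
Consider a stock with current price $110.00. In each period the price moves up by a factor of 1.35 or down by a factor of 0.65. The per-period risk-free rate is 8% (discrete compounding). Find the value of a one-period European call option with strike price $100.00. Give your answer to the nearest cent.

Risk-neutral probability p = (1 + 0.08 − 0.65)/(1.35 − 0.65) = 0.4300/0.7000 = 0.6143
Terminal stock prices: S_u = 148.5, S_d = 71.5
Terminal payoffs (S − K): max(48.5, 0) = 48.5, max(-28.5, 0) = 0
Node 0 (S = 110): V_0 = 1/1.08·[0.6143·48.5000 + 0.3857·0.0000] = 27.5860

$27.59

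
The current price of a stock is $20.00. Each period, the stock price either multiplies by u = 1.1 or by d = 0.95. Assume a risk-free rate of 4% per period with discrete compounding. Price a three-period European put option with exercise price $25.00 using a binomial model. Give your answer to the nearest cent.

Risk-neutral probability p = (1 + 0.04 − 0.95)/(1.1 − 0.95) = 0.0900/0.1500 = 0.6000
Terminal stock prices: S_uuu = 26.62, S_uud = 22.99, S_udd = 19.86, S_ddd = 17.15
Terminal payoffs (K − S): max(-1.62, 0) = 0, max(2.01, 0) = 2.01, max(5.145, 0) = 5.145, max(7.853, 0) = 7.853
Node uu (S = 24.2): V_uu = 1/1.04·[0.6000·0.0000 + 0.4000·2.0100] = 0.7731
Node ud (S = 20.9): V_ud = 1/1.04·[0.6000·2.0100 + 0.4000·5.1450] = 3.1385
Node dd (S = 18.05): V_dd = 1/1.04·[0.6000·5.1450 + 0.4000·7.8525] = 5.9885
Node u (S = 22): V_u = 1/1.04·[0.6000·0.7731 + 0.4000·3.1385] = 1.6531
Node d (S = 19): V_d = 1/1.04·[0.6000·3.1385 + 0.4000·5.9885] = 4.1139
Node 0 (S = 20): V_0 = 1/1.04·[0.6000·1.6531 + 0.4000·4.1139] = 2.5360

$2.54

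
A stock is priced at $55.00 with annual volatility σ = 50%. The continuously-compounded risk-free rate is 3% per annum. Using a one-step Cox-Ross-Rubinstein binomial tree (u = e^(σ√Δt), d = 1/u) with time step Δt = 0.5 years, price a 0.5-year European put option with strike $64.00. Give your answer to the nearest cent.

CRR parameters: u = e^(σ√Δt) = e^(0.5·√0.5) = 1.4241, d = 1/u = 0.7022
Per-period rate: rΔt = 0.03·0.5 = 0.015, so R = e^0.015 = 1.0151
Risk-neutral probability p = (e^0.015 − 0.7022)/(1.4241 − 0.7022) = 0.3129/0.7219 = 0.4335
Terminal stock prices: S_u = 78.33, S_d = 38.62
Terminal payoffs (K − S): max(-14.33, 0) = 0, max(25.38, 0) = 25.38
Node 0 (S = 55): V_0 = e^(−0.015)·[0.4335·0.0000 + 0.5665·25.3796] = 14.1646

$14.16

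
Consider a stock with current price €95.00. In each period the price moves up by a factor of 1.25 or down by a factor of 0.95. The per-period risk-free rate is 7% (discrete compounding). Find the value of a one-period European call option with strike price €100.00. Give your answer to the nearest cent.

Risk-neutral probability p = (1 + 0.07 − 0.95)/(1.25 − 0.95) = 0.1200/0.3000 = 0.4000
Terminal stock prices: S_u = 118.8, S_d = 90.25
Terminal payoffs (S − K): max(18.75, 0) = 18.75, max(-9.75, 0) = 0
Node 0 (S = 95): V_0 = 1/1.07·[0.4000·18.7500 + 0.6000·0.0000] = 7.0093

€7.01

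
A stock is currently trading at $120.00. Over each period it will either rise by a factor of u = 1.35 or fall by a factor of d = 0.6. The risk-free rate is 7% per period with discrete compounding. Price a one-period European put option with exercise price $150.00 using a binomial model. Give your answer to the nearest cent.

Risk-neutral probability p = (1 + 0.07 − 0.6)/(1.35 − 0.6) = 0.4700/0.7500 = 0.6267
Terminal stock prices: S_u = 162, S_d = 72
Terminal payoffs (K − S): max(-12, 0) = 0, max(78, 0) = 78
Node 0 (S = 120): V_0 = 1/1.07·[0.6267·0.0000 + 0.3733·78.0000] = 27.2150

$27.21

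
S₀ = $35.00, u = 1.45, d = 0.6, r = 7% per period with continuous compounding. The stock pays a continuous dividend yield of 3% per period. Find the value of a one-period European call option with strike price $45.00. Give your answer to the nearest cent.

Per-period risk-free factor R = e^0.07 = 1.0725; dividend-adjusted growth = e^(0.07−0.03) = 1.0408.
Risk-neutral probability p = (1.0408 − 0.6)/(1.45 − 0.6) = 0.4408/0.8500 = 0.5186
Terminal stock prices: S_u = 50.75, S_d = 21
Terminal payoffs (S − K): max(5.75, 0) = 5.75, max(-24, 0) = 0
Node 0 (S = 35): V_0 = e^(−0.07)·[0.5186·5.7500 + 0.4814·0.0000] = 2.7804

$2.78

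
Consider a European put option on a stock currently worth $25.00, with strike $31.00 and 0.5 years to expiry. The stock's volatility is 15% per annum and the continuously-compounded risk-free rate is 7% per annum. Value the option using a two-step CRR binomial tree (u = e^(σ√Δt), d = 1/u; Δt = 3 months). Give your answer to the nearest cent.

CRR parameters: u = e^(σ√Δt) = e^(0.15·√0.25) = 1.0779, d = 1/u = 0.9277
Per-period rate: rΔt = 0.07·0.25 = 0.0175, so R = e^0.0175 = 1.0177
Risk-neutral probability p = (e^0.0175 − 0.9277)/(1.0779 − 0.9277) = 0.0899/0.1501 = 0.5988
Terminal stock prices: S_uu = 29.05, S_ud = 25, S_dd = 21.52
Terminal payoffs (K − S): max(1.954, 0) = 1.954, max(6, 0) = 6, max(9.482, 0) = 9.482
Node u (S = 26.95): V_u = e^(−0.0175)·[0.5988·1.9541 + 0.4012·6.0000] = 3.5151
Node d (S = 23.19): V_d = e^(−0.0175)·[0.5988·6.0000 + 0.4012·9.4823] = 7.2686
Node 0 (S = 25): V_0 = e^(−0.0175)·[0.5988·3.5151 + 0.4012·7.2686] = 4.9338

$4.93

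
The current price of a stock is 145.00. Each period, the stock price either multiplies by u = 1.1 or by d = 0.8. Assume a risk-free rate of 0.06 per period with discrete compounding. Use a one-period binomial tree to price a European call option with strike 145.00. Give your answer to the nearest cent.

Risk-neutral probability p = (1 + 0.06 − 0.8)/(1.1 − 0.8) = 0.2600/0.3000 = 0.8667
Terminal stock prices: S_u = 159.5, S_d = 116
Terminal payoffs (S − K): max(14.5, 0) = 14.5, max(-29, 0) = 0
Node 0 (S = 145): V_0 = 1/1.06·[0.8667·14.5000 + 0.1333·0.0000] = 11.8553

11.86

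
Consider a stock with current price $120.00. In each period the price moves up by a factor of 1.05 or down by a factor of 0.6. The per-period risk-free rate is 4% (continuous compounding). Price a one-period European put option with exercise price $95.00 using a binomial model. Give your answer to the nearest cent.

$0.45

Risk-neutral probability p = (e^0.04 − 0.6)/(1.05 − 0.6) = 0.4408/0.4500 = 0.9796
Terminal stock prices: S_u = 126, S_d = 72
Terminal payoffs (K − S): max(-31, 0) = 0, max(23, 0) = 23
Node 0 (S = 120): V_0 = e^(−0.04)·[0.9796·0.0000 + 0.0204·23.0000] = 0.4513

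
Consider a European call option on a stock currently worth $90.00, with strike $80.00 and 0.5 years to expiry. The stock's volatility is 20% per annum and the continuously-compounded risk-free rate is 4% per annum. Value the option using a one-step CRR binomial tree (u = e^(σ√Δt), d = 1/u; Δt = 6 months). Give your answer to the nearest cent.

$12.43

CRR parameters: u = e^(σ√Δt) = e^(0.2·√0.5) = 1.1519, d = 1/u = 0.8681
Per-period rate: rΔt = 0.04·0.5 = 0.02, so R = e^0.02 = 1.0202
Risk-neutral probability p = (e^0.02 − 0.8681)/(1.1519 − 0.8681) = 0.1521/0.2838 = 0.5359
Terminal stock prices: S_u = 103.7, S_d = 78.13
Terminal payoffs (S − K): max(23.67, 0) = 23.67, max(-1.869, 0) = 0
Node 0 (S = 90): V_0 = e^(−0.02)·[0.5359·23.6719 + 0.4641·0.0000] = 12.4343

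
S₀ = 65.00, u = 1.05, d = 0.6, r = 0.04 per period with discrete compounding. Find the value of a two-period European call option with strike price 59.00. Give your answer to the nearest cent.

11.19

Risk-neutral probability p = (1 + 0.04 − 0.6)/(1.05 − 0.6) = 0.4400/0.4500 = 0.9778
Terminal stock prices: S_uu = 71.66, S_ud = 40.95, S_dd = 23.4
Terminal payoffs (S − K): max(12.66, 0) = 12.66, max(-18.05, 0) = 0, max(-35.6, 0) = 0
Node u (S = 68.25): V_u = 1/1.04·[0.9778·12.6625 + 0.0222·0.0000] = 11.9049
Node d (S = 39): V_d = 1/1.04·[0.9778·0.0000 + 0.0222·0.0000] = 0.0000
Node 0 (S = 65): V_0 = 1/1.04·[0.9778·11.9049 + 0.0222·0.0000] = 11.1927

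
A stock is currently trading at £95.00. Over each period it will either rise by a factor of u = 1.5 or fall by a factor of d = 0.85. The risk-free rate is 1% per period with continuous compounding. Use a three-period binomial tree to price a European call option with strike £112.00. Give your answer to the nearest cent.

Risk-neutral probability p = (e^0.01 − 0.85)/(1.5 − 0.85) = 0.1601/0.6500 = 0.2462
Terminal stock prices: S_uuu = 320.6, S_uud = 181.7, S_udd = 103, S_ddd = 58.34
Terminal payoffs (S − K): max(208.6, 0) = 208.6, max(69.69, 0) = 69.69, max(-9.044, 0) = 0, max(-53.66, 0) = 0
Node uu (S = 213.8): V_uu = e^(−0.01)·[0.2462·208.6250 + 0.7538·69.6875] = 102.8644
Node ud (S = 121.1): V_ud = e^(−0.01)·[0.2462·69.6875 + 0.7538·0.0000] = 16.9885
Node dd (S = 68.64): V_dd = e^(−0.01)·[0.2462·0.0000 + 0.7538·0.0000] = 0.0000
Node u (S = 142.5): V_u = e^(−0.01)·[0.2462·102.8644 + 0.7538·16.9885] = 37.7544
Node d (S = 80.75): V_d = e^(−0.01)·[0.2462·16.9885 + 0.7538·0.0000] = 4.1415
Node 0 (S = 95): V_0 = e^(−0.01)·[0.2462·37.7544 + 0.7538·4.1415] = 12.2944

£12.29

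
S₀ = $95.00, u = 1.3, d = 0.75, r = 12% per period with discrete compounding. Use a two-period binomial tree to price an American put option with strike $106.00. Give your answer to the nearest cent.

Risk-neutral probability p = (1 + 0.12 − 0.75)/(1.3 − 0.75) = 0.3700/0.5500 = 0.6727
Terminal stock prices: S_uu = 160.6, S_ud = 92.62, S_dd = 53.44
Terminal payoffs (K − S): max(-54.55, 0) = 0, max(13.38, 0) = 13.38, max(52.56, 0) = 52.56
Node u (S = 123.5): continuation = 1/1.12·[0.6727·0.0000 + 0.3273·13.3750] = 3.9083; exercise value = 0.0000 ≤ continuation, so V_u = 3.9083
Node d (S = 71.25): continuation = 1/1.12·[0.6727·13.3750 + 0.3273·52.5625] = 23.3929; exercise value = 34.7500 > continuation, so V_d = 34.7500 (exercise)
Node 0 (S = 95): continuation = 1/1.12·[0.6727·3.9083 + 0.3273·34.7500] = 12.5017; exercise value = 11.0000 ≤ continuation, so V_0 = 12.5017

$12.50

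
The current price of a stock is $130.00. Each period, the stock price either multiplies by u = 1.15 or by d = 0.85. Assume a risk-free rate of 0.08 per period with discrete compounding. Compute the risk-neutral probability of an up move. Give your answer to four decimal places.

p = 0.7667

Risk-neutral probability p = (1 + 0.08 − 0.85)/(1.15 − 0.85) = 0.2300/0.3000 = 0.7667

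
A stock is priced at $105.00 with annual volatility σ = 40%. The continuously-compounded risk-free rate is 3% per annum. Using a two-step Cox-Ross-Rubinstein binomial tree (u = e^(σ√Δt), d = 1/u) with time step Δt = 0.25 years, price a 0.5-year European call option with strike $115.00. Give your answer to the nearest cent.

CRR parameters: u = e^(σ√Δt) = e^(0.4·√0.25) = 1.2214, d = 1/u = 0.8187
Per-period rate: rΔt = 0.03·0.25 = 0.0075, so R = e^0.0075 = 1.0075
Risk-neutral probability p = (e^0.0075 − 0.8187)/(1.2214 − 0.8187) = 0.1888/0.4027 = 0.4689
Terminal stock prices: S_uu = 156.6, S_ud = 105, S_dd = 70.38
Terminal payoffs (S − K): max(41.64, 0) = 41.64, max(-10, 0) = 0, max(-44.62, 0) = 0
Node u (S = 128.2): V_u = e^(−0.0075)·[0.4689·41.6416 + 0.5311·0.0000] = 19.3783
Node d (S = 85.97): V_d = e^(−0.0075)·[0.4689·0.0000 + 0.5311·0.0000] = 0.0000
Node 0 (S = 105): V_0 = e^(−0.0075)·[0.4689·19.3783 + 0.5311·0.0000] = 9.0178

$9.02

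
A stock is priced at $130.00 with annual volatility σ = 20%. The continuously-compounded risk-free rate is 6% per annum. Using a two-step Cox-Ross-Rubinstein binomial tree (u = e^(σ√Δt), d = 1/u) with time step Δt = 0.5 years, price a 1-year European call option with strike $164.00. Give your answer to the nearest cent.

CRR parameters: u = e^(σ√Δt) = e^(0.2·√0.5) = 1.1519, d = 1/u = 0.8681
Per-period rate: rΔt = 0.06·0.5 = 0.03, so R = e^0.03 = 1.0305
Risk-neutral probability p = (e^0.03 − 0.8681)/(1.1519 − 0.8681) = 0.1623/0.2838 = 0.5720
Terminal stock prices: S_uu = 172.5, S_ud = 130, S_dd = 97.97
Terminal payoffs (S − K): max(8.497, 0) = 8.497, max(-34, 0) = 0, max(-66.03, 0) = 0
Node u (S = 149.7): V_u = e^(−0.03)·[0.5720·8.4965 + 0.4280·0.0000] = 4.7165
Node d (S = 112.9): V_d = e^(−0.03)·[0.5720·0.0000 + 0.4280·0.0000] = 0.0000
Node 0 (S = 130): V_0 = e^(−0.03)·[0.5720·4.7165 + 0.4280·0.0000] = 2.6182

$2.62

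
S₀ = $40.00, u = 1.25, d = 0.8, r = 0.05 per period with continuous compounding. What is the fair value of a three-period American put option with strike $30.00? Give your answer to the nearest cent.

Risk-neutral probability p = (e^0.05 − 0.8)/(1.25 − 0.8) = 0.2513/0.4500 = 0.5584
Terminal stock prices: S_uuu = 78.12, S_uud = 50, S_udd = 32, S_ddd = 20.48
Terminal payoffs (K − S): max(-48.12, 0) = 0, max(-20, 0) = 0, max(-2, 0) = 0, max(9.52, 0) = 9.52
Node uu (S = 62.5): continuation = e^(−0.05)·[0.5584·0.0000 + 0.4416·0.0000] = 0.0000; exercise value = 0.0000 ≤ continuation, so V_uu = 0.0000
Node ud (S = 40): continuation = e^(−0.05)·[0.5584·0.0000 + 0.4416·0.0000] = 0.0000; exercise value = 0.0000 ≤ continuation, so V_ud = 0.0000
Node dd (S = 25.6): continuation = e^(−0.05)·[0.5584·0.0000 + 0.4416·9.5200] = 3.9992; exercise value = 4.4000 > continuation, so V_dd = 4.4000 (exercise)
Node u (S = 50): continuation = e^(−0.05)·[0.5584·0.0000 + 0.4416·0.0000] = 0.0000; exercise value = 0.0000 ≤ continuation, so V_u = 0.0000
Node d (S = 32): continuation = e^(−0.05)·[0.5584·0.0000 + 0.4416·4.4000] = 1.8484; exercise value = 0.0000 ≤ continuation, so V_d = 1.8484
Node 0 (S = 40): continuation = e^(−0.05)·[0.5584·0.0000 + 0.4416·1.8484] = 0.7765; exercise value = 0.0000 ≤ continuation, so V_0 = 0.7765

$0.78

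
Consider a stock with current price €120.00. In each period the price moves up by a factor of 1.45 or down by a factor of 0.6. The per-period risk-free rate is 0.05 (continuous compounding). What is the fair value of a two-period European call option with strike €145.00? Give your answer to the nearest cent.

€27.37

Risk-neutral probability p = (e^0.05 − 0.6)/(1.45 − 0.6) = 0.4513/0.8500 = 0.5309
Terminal stock prices: S_uu = 252.3, S_ud = 104.4, S_dd = 43.2
Terminal payoffs (S − K): max(107.3, 0) = 107.3, max(-40.6, 0) = 0, max(-101.8, 0) = 0
Node u (S = 174): V_u = e^(−0.05)·[0.5309·107.3000 + 0.4691·0.0000] = 54.1881
Node d (S = 72): V_d = e^(−0.05)·[0.5309·0.0000 + 0.4691·0.0000] = 0.0000
Node 0 (S = 120): V_0 = e^(−0.05)·[0.5309·54.1881 + 0.4691·0.0000] = 27.3658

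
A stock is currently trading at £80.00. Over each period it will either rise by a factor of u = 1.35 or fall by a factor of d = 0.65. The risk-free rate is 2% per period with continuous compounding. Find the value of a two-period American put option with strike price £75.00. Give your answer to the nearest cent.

Risk-neutral probability p = (e^0.02 − 0.65)/(1.35 − 0.65) = 0.3702/0.7000 = 0.5289
Terminal stock prices: S_uu = 145.8, S_ud = 70.2, S_dd = 33.8
Terminal payoffs (K − S): max(-70.8, 0) = 0, max(4.8, 0) = 4.8, max(41.2, 0) = 41.2
Node u (S = 108): continuation = e^(−0.02)·[0.5289·0.0000 + 0.4711·4.8000] = 2.2167; exercise value = 0.0000 ≤ continuation, so V_u = 2.2167
Node d (S = 52): continuation = e^(−0.02)·[0.5289·4.8000 + 0.4711·41.2000] = 21.5149; exercise value = 23.0000 > continuation, so V_d = 23.0000 (exercise)
Node 0 (S = 80): continuation = e^(−0.02)·[0.5289·2.2167 + 0.4711·23.0000] = 11.7708; exercise value = 0.0000 ≤ continuation, so V_0 = 11.7708

£11.77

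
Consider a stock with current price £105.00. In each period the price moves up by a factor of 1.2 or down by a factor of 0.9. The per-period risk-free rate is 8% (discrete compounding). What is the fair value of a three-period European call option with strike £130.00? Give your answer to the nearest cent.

Risk-neutral probability p = (1 + 0.08 − 0.9)/(1.2 − 0.9) = 0.1800/0.3000 = 0.6000
Terminal stock prices: S_uuu = 181.4, S_uud = 136.1, S_udd = 102.1, S_ddd = 76.55
Terminal payoffs (S − K): max(51.44, 0) = 51.44, max(6.08, 0) = 6.08, max(-27.94, 0) = 0, max(-53.45, 0) = 0
Node uu (S = 151.2): V_uu = 1/1.08·[0.6000·51.4400 + 0.4000·6.0800] = 30.8296
Node ud (S = 113.4): V_ud = 1/1.08·[0.6000·6.0800 + 0.4000·0.0000] = 3.3778
Node dd (S = 85.05): V_dd = 1/1.08·[0.6000·0.0000 + 0.4000·0.0000] = 0.0000
Node u (S = 126): V_u = 1/1.08·[0.6000·30.8296 + 0.4000·3.3778] = 18.3786
Node d (S = 94.5): V_d = 1/1.08·[0.6000·3.3778 + 0.4000·0.0000] = 1.8765
Node 0 (S = 105): V_0 = 1/1.08·[0.6000·18.3786 + 0.4000·1.8765] = 10.9053

£10.91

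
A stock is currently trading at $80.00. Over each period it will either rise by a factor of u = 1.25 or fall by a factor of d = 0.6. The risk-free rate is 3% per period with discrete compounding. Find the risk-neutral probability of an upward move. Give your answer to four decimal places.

Risk-neutral probability p = (1 + 0.03 − 0.6)/(1.25 − 0.6) = 0.4300/0.6500 = 0.6615

p = 0.6615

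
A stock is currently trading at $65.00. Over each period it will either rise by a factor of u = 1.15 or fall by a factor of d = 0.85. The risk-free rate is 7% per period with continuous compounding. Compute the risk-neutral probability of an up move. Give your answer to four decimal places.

p = 0.7417

Risk-neutral probability p = (e^0.07 − 0.85)/(1.15 − 0.85) = 0.2225/0.3000 = 0.7417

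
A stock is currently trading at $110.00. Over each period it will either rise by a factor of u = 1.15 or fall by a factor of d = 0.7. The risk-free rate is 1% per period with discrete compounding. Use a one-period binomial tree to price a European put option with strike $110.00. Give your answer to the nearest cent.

Risk-neutral probability p = (1 + 0.01 − 0.7)/(1.15 − 0.7) = 0.3100/0.4500 = 0.6889
Terminal stock prices: S_u = 126.5, S_d = 77
Terminal payoffs (K − S): max(-16.5, 0) = 0, max(33, 0) = 33
Node 0 (S = 110): V_0 = 1/1.01·[0.6889·0.0000 + 0.3111·33.0000] = 10.1650

$10.17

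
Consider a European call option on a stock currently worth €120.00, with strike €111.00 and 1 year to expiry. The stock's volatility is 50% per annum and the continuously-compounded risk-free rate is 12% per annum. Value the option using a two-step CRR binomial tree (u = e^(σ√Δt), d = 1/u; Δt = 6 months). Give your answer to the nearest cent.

CRR parameters: u = e^(σ√Δt) = e^(0.5·√0.5) = 1.4241, d = 1/u = 0.7022
Per-period rate: rΔt = 0.12·0.5 = 0.06, so R = e^0.06 = 1.0618
Risk-neutral probability p = (e^0.06 − 0.7022)/(1.4241 − 0.7022) = 0.3596/0.7219 = 0.4982
Terminal stock prices: S_uu = 243.4, S_ud = 120, S_dd = 59.17
Terminal payoffs (S − K): max(132.4, 0) = 132.4, max(9, 0) = 9, max(-51.83, 0) = 0
Node u (S = 170.9): V_u = e^(−0.06)·[0.4982·132.3738 + 0.5018·9.0000] = 66.3584
Node d (S = 84.26): V_d = e^(−0.06)·[0.4982·9.0000 + 0.5018·0.0000] = 4.2225
Node 0 (S = 120): V_0 = e^(−0.06)·[0.4982·66.3584 + 0.5018·4.2225] = 33.1285

€33.13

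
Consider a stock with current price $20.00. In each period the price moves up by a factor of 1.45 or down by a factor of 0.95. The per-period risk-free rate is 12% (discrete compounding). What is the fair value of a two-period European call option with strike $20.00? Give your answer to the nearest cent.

Risk-neutral probability p = (1 + 0.12 − 0.95)/(1.45 − 0.95) = 0.1700/0.5000 = 0.3400
Terminal stock prices: S_uu = 42.05, S_ud = 27.55, S_dd = 18.05
Terminal payoffs (S − K): max(22.05, 0) = 22.05, max(7.55, 0) = 7.55, max(-1.95, 0) = 0
Node u (S = 29): V_u = 1/1.12·[0.3400·22.0500 + 0.6600·7.5500] = 11.1429
Node d (S = 19): V_d = 1/1.12·[0.3400·7.5500 + 0.6600·0.0000] = 2.2920
Node 0 (S = 20): V_0 = 1/1.12·[0.3400·11.1429 + 0.6600·2.2920] = 4.7333

$4.73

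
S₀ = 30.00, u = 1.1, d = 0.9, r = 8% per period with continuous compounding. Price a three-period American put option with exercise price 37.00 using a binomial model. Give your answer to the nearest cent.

Risk-neutral probability p = (e^0.08 − 0.9)/(1.1 − 0.9) = 0.1833/0.2000 = 0.9164
Terminal stock prices: S_uuu = 39.93, S_uud = 32.67, S_udd = 26.73, S_ddd = 21.87
Terminal payoffs (K − S): max(-2.93, 0) = 0, max(4.33, 0) = 4.33, max(10.27, 0) = 10.27, max(15.13, 0) = 15.13
Node uu (S = 36.3): continuation = e^(−0.08)·[0.9164·0.0000 + 0.0836·4.3300] = 0.3340; exercise value = 0.7000 > continuation, so V_uu = 0.7000 (exercise)
Node ud (S = 29.7): continuation = e^(−0.08)·[0.9164·4.3300 + 0.0836·10.2700] = 4.4553; exercise value = 7.3000 > continuation, so V_ud = 7.3000 (exercise)
Node dd (S = 24.3): continuation = e^(−0.08)·[0.9164·10.2700 + 0.0836·15.1300] = 9.8553; exercise value = 12.7000 > continuation, so V_dd = 12.7000 (exercise)
Node u (S = 33): continuation = e^(−0.08)·[0.9164·0.7000 + 0.0836·7.3000] = 1.1553; exercise value = 4.0000 > continuation, so V_u = 4.0000 (exercise)
Node d (S = 27): continuation = e^(−0.08)·[0.9164·7.3000 + 0.0836·12.7000] = 7.1553; exercise value = 10.0000 > continuation, so V_d = 10.0000 (exercise)
Node 0 (S = 30): continuation = e^(−0.08)·[0.9164·4.0000 + 0.0836·10.0000] = 4.1553; exercise value = 7.0000 > continuation, so V_0 = 7.0000 (exercise)

7.00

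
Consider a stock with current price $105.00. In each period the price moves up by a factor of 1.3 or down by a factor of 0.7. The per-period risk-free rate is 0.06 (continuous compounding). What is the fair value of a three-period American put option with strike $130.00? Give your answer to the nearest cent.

Risk-neutral probability p = (e^0.06 − 0.7)/(1.3 − 0.7) = 0.3618/0.6000 = 0.6031
Terminal stock prices: S_uuu = 230.7, S_uud = 124.2, S_udd = 66.88, S_ddd = 36.01
Terminal payoffs (K − S): max(-100.7, 0) = 0, max(5.785, 0) = 5.785, max(63.12, 0) = 63.12, max(93.99, 0) = 93.99
Node uu (S = 177.5): continuation = e^(−0.06)·[0.6031·0.0000 + 0.3969·5.7850] = 2.1626; exercise value = 0.0000 ≤ continuation, so V_uu = 2.1626
Node ud (S = 95.55): continuation = e^(−0.06)·[0.6031·5.7850 + 0.3969·63.1150] = 26.8794; exercise value = 34.4500 > continuation, so V_ud = 34.4500 (exercise)
Node dd (S = 51.45): continuation = e^(−0.06)·[0.6031·63.1150 + 0.3969·93.9850] = 70.9794; exercise value = 78.5500 > continuation, so V_dd = 78.5500 (exercise)
Node u (S = 136.5): continuation = e^(−0.06)·[0.6031·2.1626 + 0.3969·34.4500] = 14.1064; exercise value = 0.0000 ≤ continuation, so V_u = 14.1064
Node d (S = 73.5): continuation = e^(−0.06)·[0.6031·34.4500 + 0.3969·78.5500] = 48.9294; exercise value = 56.5000 > continuation, so V_d = 56.5000 (exercise)
Node 0 (S = 105): continuation = e^(−0.06)·[0.6031·14.1064 + 0.3969·56.5000] = 29.1326; exercise value = 25.0000 ≤ continuation, so V_0 = 29.1326

$29.13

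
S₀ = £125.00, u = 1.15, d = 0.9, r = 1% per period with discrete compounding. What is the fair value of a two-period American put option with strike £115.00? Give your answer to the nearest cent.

Risk-neutral probability p = (1 + 0.01 − 0.9)/(1.15 − 0.9) = 0.1100/0.2500 = 0.4400
Terminal stock prices: S_uu = 165.3, S_ud = 129.4, S_dd = 101.2
Terminal payoffs (K − S): max(-50.31, 0) = 0, max(-14.38, 0) = 0, max(13.75, 0) = 13.75
Node u (S = 143.8): continuation = 1/1.01·[0.4400·0.0000 + 0.5600·0.0000] = 0.0000; exercise value = 0.0000 ≤ continuation, so V_u = 0.0000
Node d (S = 112.5): continuation = 1/1.01·[0.4400·0.0000 + 0.5600·13.7500] = 7.6238; exercise value = 2.5000 ≤ continuation, so V_d = 7.6238
Node 0 (S = 125): continuation = 1/1.01·[0.4400·0.0000 + 0.5600·7.6238] = 4.2270; exercise value = 0.0000 ≤ continuation, so V_0 = 4.2270

£4.23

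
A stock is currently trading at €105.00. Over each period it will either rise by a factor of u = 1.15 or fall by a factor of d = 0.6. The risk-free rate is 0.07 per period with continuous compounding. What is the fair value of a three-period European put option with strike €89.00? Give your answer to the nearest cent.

€3.48

Risk-neutral probability p = (e^0.07 − 0.6)/(1.15 − 0.6) = 0.4725/0.5500 = 0.8591
Terminal stock prices: S_uuu = 159.7, S_uud = 83.32, S_udd = 43.47, S_ddd = 22.68
Terminal payoffs (K − S): max(-70.69, 0) = 0, max(5.683, 0) = 5.683, max(45.53, 0) = 45.53, max(66.32, 0) = 66.32
Node uu (S = 138.9): V_uu = e^(−0.07)·[0.8591·0.0000 + 0.1409·5.6825] = 0.7465
Node ud (S = 72.45): V_ud = e^(−0.07)·[0.8591·5.6825 + 0.1409·45.5300] = 10.5330
Node dd (S = 37.8): V_dd = e^(−0.07)·[0.8591·45.5300 + 0.1409·66.3200] = 45.1830
Node u (S = 120.7): V_u = e^(−0.07)·[0.8591·0.7465 + 0.1409·10.5330] = 1.9817
Node d (S = 63): V_d = e^(−0.07)·[0.8591·10.5330 + 0.1409·45.1830] = 14.3729
Node 0 (S = 105): V_0 = e^(−0.07)·[0.8591·1.9817 + 0.1409·14.3729] = 3.4755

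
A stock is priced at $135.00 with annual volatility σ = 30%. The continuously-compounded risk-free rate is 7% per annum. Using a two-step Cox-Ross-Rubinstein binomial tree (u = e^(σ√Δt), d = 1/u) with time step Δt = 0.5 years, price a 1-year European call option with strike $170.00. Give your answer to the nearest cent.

$9.54

CRR parameters: u = e^(σ√Δt) = e^(0.3·√0.5) = 1.2363, d = 1/u = 0.8089
Per-period rate: rΔt = 0.07·0.5 = 0.035, so R = e^0.035 = 1.0356
Risk-neutral probability p = (e^0.035 − 0.8089)/(1.2363 − 0.8089) = 0.2268/0.4275 = 0.5305
Terminal stock prices: S_uu = 206.3, S_ud = 135, S_dd = 88.32
Terminal payoffs (S − K): max(36.34, 0) = 36.34, max(-35, 0) = 0, max(-81.68, 0) = 0
Node u (S = 166.9): V_u = e^(−0.035)·[0.5305·36.3428 + 0.4695·0.0000] = 18.6166
Node d (S = 109.2): V_d = e^(−0.035)·[0.5305·0.0000 + 0.4695·0.0000] = 0.0000
Node 0 (S = 135): V_0 = e^(−0.035)·[0.5305·18.6166 + 0.4695·0.0000] = 9.5363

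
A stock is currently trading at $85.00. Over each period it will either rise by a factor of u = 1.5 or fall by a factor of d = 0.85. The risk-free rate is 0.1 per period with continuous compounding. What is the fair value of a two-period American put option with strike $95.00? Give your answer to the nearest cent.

$12.50

Risk-neutral probability p = (e^0.1 − 0.85)/(1.5 − 0.85) = 0.2552/0.6500 = 0.3926
Terminal stock prices: S_uu = 191.2, S_ud = 108.4, S_dd = 61.41
Terminal payoffs (K − S): max(-96.25, 0) = 0, max(-13.38, 0) = 0, max(33.59, 0) = 33.59
Node u (S = 127.5): continuation = e^(−0.1)·[0.3926·0.0000 + 0.6074·0.0000] = 0.0000; exercise value = 0.0000 ≤ continuation, so V_u = 0.0000
Node d (S = 72.25): continuation = e^(−0.1)·[0.3926·0.0000 + 0.6074·33.5875] = 18.4605; exercise value = 22.7500 > continuation, so V_d = 22.7500 (exercise)
Node 0 (S = 85): continuation = e^(−0.1)·[0.3926·0.0000 + 0.6074·22.7500] = 12.5040; exercise value = 10.0000 ≤ continuation, so V_0 = 12.5040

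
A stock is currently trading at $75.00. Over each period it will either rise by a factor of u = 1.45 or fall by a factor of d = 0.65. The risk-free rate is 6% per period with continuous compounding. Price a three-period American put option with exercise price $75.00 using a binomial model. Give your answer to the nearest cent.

$14.94

Risk-neutral probability p = (e^0.06 − 0.65)/(1.45 − 0.65) = 0.4118/0.8000 = 0.5148
Terminal stock prices: S_uuu = 228.6, S_uud = 102.5, S_udd = 45.95, S_ddd = 20.6
Terminal payoffs (K − S): max(-153.6, 0) = 0, max(-27.5, 0) = 0, max(29.05, 0) = 29.05, max(54.4, 0) = 54.4
Node uu (S = 157.7): continuation = e^(−0.06)·[0.5148·0.0000 + 0.4852·0.0000] = 0.0000; exercise value = 0.0000 ≤ continuation, so V_uu = 0.0000
Node ud (S = 70.69): continuation = e^(−0.06)·[0.5148·0.0000 + 0.4852·29.0531] = 13.2758; exercise value = 4.3125 ≤ continuation, so V_ud = 13.2758
Node dd (S = 31.69): continuation = e^(−0.06)·[0.5148·29.0531 + 0.4852·54.4031] = 38.9448; exercise value = 43.3125 > continuation, so V_dd = 43.3125 (exercise)
Node u (S = 108.8): continuation = e^(−0.06)·[0.5148·0.0000 + 0.4852·13.2758] = 6.0663; exercise value = 0.0000 ≤ continuation, so V_u = 6.0663
Node d (S = 48.75): continuation = e^(−0.06)·[0.5148·13.2758 + 0.4852·43.3125] = 26.2279; exercise value = 26.2500 > continuation, so V_d = 26.2500 (exercise)
Node 0 (S = 75): continuation = e^(−0.06)·[0.5148·6.0663 + 0.4852·26.2500] = 14.9360; exercise value = 0.0000 ≤ continuation, so V_0 = 14.9360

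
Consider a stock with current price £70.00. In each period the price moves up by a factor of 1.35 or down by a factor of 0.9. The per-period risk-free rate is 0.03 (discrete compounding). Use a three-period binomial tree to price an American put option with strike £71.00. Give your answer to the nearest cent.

£6.82

Risk-neutral probability p = (1 + 0.03 − 0.9)/(1.35 − 0.9) = 0.1300/0.4500 = 0.2889
Terminal stock prices: S_uuu = 172.2, S_uud = 114.8, S_udd = 76.55, S_ddd = 51.03
Terminal payoffs (K − S): max(-101.2, 0) = 0, max(-43.82, 0) = 0, max(-5.545, 0) = 0, max(19.97, 0) = 19.97
Node uu (S = 127.6): continuation = 1/1.03·[0.2889·0.0000 + 0.7111·0.0000] = 0.0000; exercise value = 0.0000 ≤ continuation, so V_uu = 0.0000
Node ud (S = 85.05): continuation = 1/1.03·[0.2889·0.0000 + 0.7111·0.0000] = 0.0000; exercise value = 0.0000 ≤ continuation, so V_ud = 0.0000
Node dd (S = 56.7): continuation = 1/1.03·[0.2889·0.0000 + 0.7111·19.9700] = 13.7873; exercise value = 14.3000 > continuation, so V_dd = 14.3000 (exercise)
Node u (S = 94.5): continuation = 1/1.03·[0.2889·0.0000 + 0.7111·0.0000] = 0.0000; exercise value = 0.0000 ≤ continuation, so V_u = 0.0000
Node d (S = 63): continuation = 1/1.03·[0.2889·0.0000 + 0.7111·14.3000] = 9.8727; exercise value = 8.0000 ≤ continuation, so V_d = 9.8727
Node 0 (S = 70): continuation = 1/1.03·[0.2889·0.0000 + 0.7111·9.8727] = 6.8161; exercise value = 1.0000 ≤ continuation, so V_0 = 6.8161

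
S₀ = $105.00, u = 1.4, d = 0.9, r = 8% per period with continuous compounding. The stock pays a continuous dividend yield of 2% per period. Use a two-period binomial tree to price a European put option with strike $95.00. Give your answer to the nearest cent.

$3.88

Per-period risk-free factor R = e^0.08 = 1.0833; dividend-adjusted growth = e^(0.08−0.02) = 1.0618.
Risk-neutral probability p = (1.0618 − 0.9)/(1.4 − 0.9) = 0.1618/0.5000 = 0.3237
Terminal stock prices: S_uu = 205.8, S_ud = 132.3, S_dd = 85.05
Terminal payoffs (K − S): max(-110.8, 0) = 0, max(-37.3, 0) = 0, max(9.95, 0) = 9.95
Node u (S = 147): V_u = e^(−0.08)·[0.3237·0.0000 + 0.6763·0.0000] = 0.0000
Node d (S = 94.5): V_d = e^(−0.08)·[0.3237·0.0000 + 0.6763·9.9500] = 6.2121
Node 0 (S = 105): V_0 = e^(−0.08)·[0.3237·0.0000 + 0.6763·6.2121] = 3.8784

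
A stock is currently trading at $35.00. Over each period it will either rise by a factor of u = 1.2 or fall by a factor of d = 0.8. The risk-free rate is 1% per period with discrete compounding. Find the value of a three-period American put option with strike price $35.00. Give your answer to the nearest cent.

Risk-neutral probability p = (1 + 0.01 − 0.8)/(1.2 − 0.8) = 0.2100/0.4000 = 0.5250
Terminal stock prices: S_uuu = 60.48, S_uud = 40.32, S_udd = 26.88, S_ddd = 17.92
Terminal payoffs (K − S): max(-25.48, 0) = 0, max(-5.32, 0) = 0, max(8.12, 0) = 8.12, max(17.08, 0) = 17.08
Node uu (S = 50.4): continuation = 1/1.01·[0.5250·0.0000 + 0.4750·0.0000] = 0.0000; exercise value = 0.0000 ≤ continuation, so V_uu = 0.0000
Node ud (S = 33.6): continuation = 1/1.01·[0.5250·0.0000 + 0.4750·8.1200] = 3.8188; exercise value = 1.4000 ≤ continuation, so V_ud = 3.8188
Node dd (S = 22.4): continuation = 1/1.01·[0.5250·8.1200 + 0.4750·17.0800] = 12.2535; exercise value = 12.6000 > continuation, so V_dd = 12.6000 (exercise)
Node u (S = 42): continuation = 1/1.01·[0.5250·0.0000 + 0.4750·3.8188] = 1.7960; exercise value = 0.0000 ≤ continuation, so V_u = 1.7960
Node d (S = 28): continuation = 1/1.01·[0.5250·3.8188 + 0.4750·12.6000] = 7.9108; exercise value = 7.0000 ≤ continuation, so V_d = 7.9108
Node 0 (S = 35): continuation = 1/1.01·[0.5250·1.7960 + 0.4750·7.9108] = 4.6540; exercise value = 0.0000 ≤ continuation, so V_0 = 4.6540

$4.65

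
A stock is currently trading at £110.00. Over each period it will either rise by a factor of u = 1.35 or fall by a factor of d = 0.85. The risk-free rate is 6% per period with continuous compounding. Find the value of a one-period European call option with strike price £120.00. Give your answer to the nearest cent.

£11.37

Risk-neutral probability p = (e^0.06 − 0.85)/(1.35 − 0.85) = 0.2118/0.5000 = 0.4237
Terminal stock prices: S_u = 148.5, S_d = 93.5
Terminal payoffs (S − K): max(28.5, 0) = 28.5, max(-26.5, 0) = 0
Node 0 (S = 110): V_0 = e^(−0.06)·[0.4237·28.5000 + 0.5763·0.0000] = 11.3715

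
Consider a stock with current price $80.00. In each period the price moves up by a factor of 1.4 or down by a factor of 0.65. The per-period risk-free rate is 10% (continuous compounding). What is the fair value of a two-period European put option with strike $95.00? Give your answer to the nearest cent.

$16.42

Risk-neutral probability p = (e^0.1 − 0.65)/(1.4 − 0.65) = 0.4552/0.7500 = 0.6069
Terminal stock prices: S_uu = 156.8, S_ud = 72.8, S_dd = 33.8
Terminal payoffs (K − S): max(-61.8, 0) = 0, max(22.2, 0) = 22.2, max(61.2, 0) = 61.2
Node u (S = 112): V_u = e^(−0.1)·[0.6069·0.0000 + 0.3931·22.2000] = 7.8965
Node d (S = 52): V_d = e^(−0.1)·[0.6069·22.2000 + 0.3931·61.2000] = 33.9596
Node 0 (S = 80): V_0 = e^(−0.1)·[0.6069·7.8965 + 0.3931·33.9596] = 16.4156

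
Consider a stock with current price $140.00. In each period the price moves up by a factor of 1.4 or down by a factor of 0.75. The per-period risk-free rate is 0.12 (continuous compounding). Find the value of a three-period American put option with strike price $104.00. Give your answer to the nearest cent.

$3.49

Risk-neutral probability p = (e^0.12 − 0.75)/(1.4 − 0.75) = 0.3775/0.6500 = 0.5808
Terminal stock prices: S_uuu = 384.2, S_uud = 205.8, S_udd = 110.2, S_ddd = 59.06
Terminal payoffs (K − S): max(-280.2, 0) = 0, max(-101.8, 0) = 0, max(-6.25, 0) = 0, max(44.94, 0) = 44.94
Node uu (S = 274.4): continuation = e^(−0.12)·[0.5808·0.0000 + 0.4192·0.0000] = 0.0000; exercise value = 0.0000 ≤ continuation, so V_uu = 0.0000
Node ud (S = 147): continuation = e^(−0.12)·[0.5808·0.0000 + 0.4192·0.0000] = 0.0000; exercise value = 0.0000 ≤ continuation, so V_ud = 0.0000
Node dd (S = 78.75): continuation = e^(−0.12)·[0.5808·0.0000 + 0.4192·44.9375] = 16.7090; exercise value = 25.2500 > continuation, so V_dd = 25.2500 (exercise)
Node u (S = 196): continuation = e^(−0.12)·[0.5808·0.0000 + 0.4192·0.0000] = 0.0000; exercise value = 0.0000 ≤ continuation, so V_u = 0.0000
Node d (S = 105): continuation = e^(−0.12)·[0.5808·0.0000 + 0.4192·25.2500] = 9.3887; exercise value = 0.0000 ≤ continuation, so V_d = 9.3887
Node 0 (S = 140): continuation = e^(−0.12)·[0.5808·0.0000 + 0.4192·9.3887] = 3.4910; exercise value = 0.0000 ≤ continuation, so V_0 = 3.4910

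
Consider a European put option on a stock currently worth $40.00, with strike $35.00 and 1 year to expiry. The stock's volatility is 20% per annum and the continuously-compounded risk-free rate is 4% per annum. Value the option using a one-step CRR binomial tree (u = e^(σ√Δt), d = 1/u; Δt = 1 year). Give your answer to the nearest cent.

$0.97

CRR parameters: u = e^(σ√Δt) = e^(0.2·√1) = 1.2214, d = 1/u = 0.8187
Per-period rate: rΔt = 0.04·1 = 0.04, so R = e^0.04 = 1.0408
Risk-neutral probability p = (e^0.04 − 0.8187)/(1.2214 − 0.8187) = 0.2221/0.4027 = 0.5515
Terminal stock prices: S_u = 48.86, S_d = 32.75
Terminal payoffs (K − S): max(-13.86, 0) = 0, max(2.251, 0) = 2.251
Node 0 (S = 40): V_0 = e^(−0.04)·[0.5515·0.0000 + 0.4485·2.2508] = 0.9699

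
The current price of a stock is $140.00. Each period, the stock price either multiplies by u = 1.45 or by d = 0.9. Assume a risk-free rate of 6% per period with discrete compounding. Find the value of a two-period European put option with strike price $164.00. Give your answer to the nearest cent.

$22.64

Risk-neutral probability p = (1 + 0.06 − 0.9)/(1.45 − 0.9) = 0.1600/0.5500 = 0.2909
Terminal stock prices: S_uu = 294.4, S_ud = 182.7, S_dd = 113.4
Terminal payoffs (K − S): max(-130.4, 0) = 0, max(-18.7, 0) = 0, max(50.6, 0) = 50.6
Node u (S = 203): V_u = 1/1.06·[0.2909·0.0000 + 0.7091·0.0000] = 0.0000
Node d (S = 126): V_d = 1/1.06·[0.2909·0.0000 + 0.7091·50.6000] = 33.8491
Node 0 (S = 140): V_0 = 1/1.06·[0.2909·0.0000 + 0.7091·33.8491] = 22.6435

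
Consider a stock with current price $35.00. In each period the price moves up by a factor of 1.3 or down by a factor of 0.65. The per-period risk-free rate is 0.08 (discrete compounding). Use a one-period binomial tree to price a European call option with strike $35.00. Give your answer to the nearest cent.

$6.43

Risk-neutral probability p = (1 + 0.08 − 0.65)/(1.3 − 0.65) = 0.4300/0.6500 = 0.6615
Terminal stock prices: S_u = 45.5, S_d = 22.75
Terminal payoffs (S − K): max(10.5, 0) = 10.5, max(-12.25, 0) = 0
Node 0 (S = 35): V_0 = 1/1.08·[0.6615·10.5000 + 0.3385·0.0000] = 6.4316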